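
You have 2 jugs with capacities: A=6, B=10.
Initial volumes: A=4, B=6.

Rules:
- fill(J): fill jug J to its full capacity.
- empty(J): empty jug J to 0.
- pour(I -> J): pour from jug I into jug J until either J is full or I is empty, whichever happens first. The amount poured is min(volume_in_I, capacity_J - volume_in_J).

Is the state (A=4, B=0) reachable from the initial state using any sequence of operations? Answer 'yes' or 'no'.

BFS from (A=4, B=6):
  1. empty(B) -> (A=4 B=0)
Target reached → yes.

Answer: yes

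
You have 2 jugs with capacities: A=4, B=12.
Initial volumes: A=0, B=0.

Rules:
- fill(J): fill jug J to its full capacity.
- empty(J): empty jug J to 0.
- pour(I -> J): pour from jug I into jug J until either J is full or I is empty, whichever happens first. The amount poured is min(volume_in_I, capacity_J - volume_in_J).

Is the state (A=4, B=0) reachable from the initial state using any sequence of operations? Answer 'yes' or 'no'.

BFS from (A=0, B=0):
  1. fill(A) -> (A=4 B=0)
Target reached → yes.

Answer: yes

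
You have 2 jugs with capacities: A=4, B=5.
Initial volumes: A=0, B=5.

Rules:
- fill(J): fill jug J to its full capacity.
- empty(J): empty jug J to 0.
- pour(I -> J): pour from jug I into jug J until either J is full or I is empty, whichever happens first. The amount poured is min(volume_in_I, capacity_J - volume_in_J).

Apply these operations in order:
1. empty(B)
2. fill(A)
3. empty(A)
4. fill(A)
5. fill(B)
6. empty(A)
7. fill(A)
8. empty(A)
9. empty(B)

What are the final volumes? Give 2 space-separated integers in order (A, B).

Answer: 0 0

Derivation:
Step 1: empty(B) -> (A=0 B=0)
Step 2: fill(A) -> (A=4 B=0)
Step 3: empty(A) -> (A=0 B=0)
Step 4: fill(A) -> (A=4 B=0)
Step 5: fill(B) -> (A=4 B=5)
Step 6: empty(A) -> (A=0 B=5)
Step 7: fill(A) -> (A=4 B=5)
Step 8: empty(A) -> (A=0 B=5)
Step 9: empty(B) -> (A=0 B=0)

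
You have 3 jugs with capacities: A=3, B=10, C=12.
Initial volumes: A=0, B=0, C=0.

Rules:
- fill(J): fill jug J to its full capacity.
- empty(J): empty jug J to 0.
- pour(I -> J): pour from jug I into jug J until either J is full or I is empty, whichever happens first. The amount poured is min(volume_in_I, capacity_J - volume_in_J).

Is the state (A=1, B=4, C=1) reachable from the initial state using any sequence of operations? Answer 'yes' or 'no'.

Answer: no

Derivation:
BFS explored all 374 reachable states.
Reachable set includes: (0,0,0), (0,0,1), (0,0,2), (0,0,3), (0,0,4), (0,0,5), (0,0,6), (0,0,7), (0,0,8), (0,0,9), (0,0,10), (0,0,11) ...
Target (A=1, B=4, C=1) not in reachable set → no.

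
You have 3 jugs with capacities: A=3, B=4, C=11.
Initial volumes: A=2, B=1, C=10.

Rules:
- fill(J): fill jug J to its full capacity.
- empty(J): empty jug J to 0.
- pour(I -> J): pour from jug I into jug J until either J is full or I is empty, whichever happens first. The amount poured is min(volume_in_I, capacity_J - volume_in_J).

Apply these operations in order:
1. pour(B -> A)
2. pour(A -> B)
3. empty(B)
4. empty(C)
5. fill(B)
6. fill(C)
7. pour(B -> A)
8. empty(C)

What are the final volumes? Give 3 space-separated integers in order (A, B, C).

Step 1: pour(B -> A) -> (A=3 B=0 C=10)
Step 2: pour(A -> B) -> (A=0 B=3 C=10)
Step 3: empty(B) -> (A=0 B=0 C=10)
Step 4: empty(C) -> (A=0 B=0 C=0)
Step 5: fill(B) -> (A=0 B=4 C=0)
Step 6: fill(C) -> (A=0 B=4 C=11)
Step 7: pour(B -> A) -> (A=3 B=1 C=11)
Step 8: empty(C) -> (A=3 B=1 C=0)

Answer: 3 1 0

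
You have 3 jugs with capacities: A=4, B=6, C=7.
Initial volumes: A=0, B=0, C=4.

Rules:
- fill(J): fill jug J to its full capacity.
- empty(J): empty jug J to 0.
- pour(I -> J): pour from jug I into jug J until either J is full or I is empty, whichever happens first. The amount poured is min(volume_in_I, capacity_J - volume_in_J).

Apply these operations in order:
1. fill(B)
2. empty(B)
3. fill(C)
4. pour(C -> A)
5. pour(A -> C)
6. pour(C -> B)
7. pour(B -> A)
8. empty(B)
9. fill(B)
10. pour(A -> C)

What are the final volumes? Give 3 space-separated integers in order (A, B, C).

Step 1: fill(B) -> (A=0 B=6 C=4)
Step 2: empty(B) -> (A=0 B=0 C=4)
Step 3: fill(C) -> (A=0 B=0 C=7)
Step 4: pour(C -> A) -> (A=4 B=0 C=3)
Step 5: pour(A -> C) -> (A=0 B=0 C=7)
Step 6: pour(C -> B) -> (A=0 B=6 C=1)
Step 7: pour(B -> A) -> (A=4 B=2 C=1)
Step 8: empty(B) -> (A=4 B=0 C=1)
Step 9: fill(B) -> (A=4 B=6 C=1)
Step 10: pour(A -> C) -> (A=0 B=6 C=5)

Answer: 0 6 5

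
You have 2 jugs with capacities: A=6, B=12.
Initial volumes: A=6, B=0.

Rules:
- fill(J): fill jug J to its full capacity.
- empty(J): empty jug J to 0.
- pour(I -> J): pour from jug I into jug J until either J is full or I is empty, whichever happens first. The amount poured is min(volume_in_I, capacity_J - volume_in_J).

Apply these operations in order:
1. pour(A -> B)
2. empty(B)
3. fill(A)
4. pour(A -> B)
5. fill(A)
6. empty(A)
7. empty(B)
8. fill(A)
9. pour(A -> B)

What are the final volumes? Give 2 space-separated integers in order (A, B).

Answer: 0 6

Derivation:
Step 1: pour(A -> B) -> (A=0 B=6)
Step 2: empty(B) -> (A=0 B=0)
Step 3: fill(A) -> (A=6 B=0)
Step 4: pour(A -> B) -> (A=0 B=6)
Step 5: fill(A) -> (A=6 B=6)
Step 6: empty(A) -> (A=0 B=6)
Step 7: empty(B) -> (A=0 B=0)
Step 8: fill(A) -> (A=6 B=0)
Step 9: pour(A -> B) -> (A=0 B=6)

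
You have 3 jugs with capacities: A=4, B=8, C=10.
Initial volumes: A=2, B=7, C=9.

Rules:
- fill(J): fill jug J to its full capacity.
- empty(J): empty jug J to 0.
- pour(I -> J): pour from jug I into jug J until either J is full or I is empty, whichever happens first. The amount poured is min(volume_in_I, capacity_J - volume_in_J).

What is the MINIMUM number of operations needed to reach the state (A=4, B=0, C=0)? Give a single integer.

Answer: 3

Derivation:
BFS from (A=2, B=7, C=9). One shortest path:
  1. fill(A) -> (A=4 B=7 C=9)
  2. empty(B) -> (A=4 B=0 C=9)
  3. empty(C) -> (A=4 B=0 C=0)
Reached target in 3 moves.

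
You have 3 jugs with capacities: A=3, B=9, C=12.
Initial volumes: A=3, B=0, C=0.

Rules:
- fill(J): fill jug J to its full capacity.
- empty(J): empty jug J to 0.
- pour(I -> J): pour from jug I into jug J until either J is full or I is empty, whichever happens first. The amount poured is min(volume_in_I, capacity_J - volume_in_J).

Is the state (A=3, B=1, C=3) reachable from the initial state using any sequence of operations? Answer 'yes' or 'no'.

Answer: no

Derivation:
BFS explored all 40 reachable states.
Reachable set includes: (0,0,0), (0,0,3), (0,0,6), (0,0,9), (0,0,12), (0,3,0), (0,3,3), (0,3,6), (0,3,9), (0,3,12), (0,6,0), (0,6,3) ...
Target (A=3, B=1, C=3) not in reachable set → no.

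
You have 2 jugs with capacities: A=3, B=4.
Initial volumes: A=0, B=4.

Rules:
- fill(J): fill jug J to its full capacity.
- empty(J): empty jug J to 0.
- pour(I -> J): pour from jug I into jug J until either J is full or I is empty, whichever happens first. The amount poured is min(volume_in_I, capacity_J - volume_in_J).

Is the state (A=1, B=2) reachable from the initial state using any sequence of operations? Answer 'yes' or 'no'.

Answer: no

Derivation:
BFS explored all 14 reachable states.
Reachable set includes: (0,0), (0,1), (0,2), (0,3), (0,4), (1,0), (1,4), (2,0), (2,4), (3,0), (3,1), (3,2) ...
Target (A=1, B=2) not in reachable set → no.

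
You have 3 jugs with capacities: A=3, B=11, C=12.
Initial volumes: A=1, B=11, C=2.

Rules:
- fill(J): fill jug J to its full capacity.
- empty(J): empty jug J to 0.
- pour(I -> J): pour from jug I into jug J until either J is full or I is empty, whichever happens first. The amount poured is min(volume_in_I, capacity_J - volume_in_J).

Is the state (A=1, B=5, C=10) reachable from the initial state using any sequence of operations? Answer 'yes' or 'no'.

BFS explored all 404 reachable states.
Reachable set includes: (0,0,0), (0,0,1), (0,0,2), (0,0,3), (0,0,4), (0,0,5), (0,0,6), (0,0,7), (0,0,8), (0,0,9), (0,0,10), (0,0,11) ...
Target (A=1, B=5, C=10) not in reachable set → no.

Answer: no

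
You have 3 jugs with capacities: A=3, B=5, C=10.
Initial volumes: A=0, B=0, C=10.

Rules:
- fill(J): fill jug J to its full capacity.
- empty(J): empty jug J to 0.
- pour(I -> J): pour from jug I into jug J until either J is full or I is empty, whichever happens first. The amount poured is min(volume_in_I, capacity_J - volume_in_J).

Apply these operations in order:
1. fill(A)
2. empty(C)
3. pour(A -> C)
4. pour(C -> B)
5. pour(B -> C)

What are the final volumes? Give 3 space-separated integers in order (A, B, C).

Step 1: fill(A) -> (A=3 B=0 C=10)
Step 2: empty(C) -> (A=3 B=0 C=0)
Step 3: pour(A -> C) -> (A=0 B=0 C=3)
Step 4: pour(C -> B) -> (A=0 B=3 C=0)
Step 5: pour(B -> C) -> (A=0 B=0 C=3)

Answer: 0 0 3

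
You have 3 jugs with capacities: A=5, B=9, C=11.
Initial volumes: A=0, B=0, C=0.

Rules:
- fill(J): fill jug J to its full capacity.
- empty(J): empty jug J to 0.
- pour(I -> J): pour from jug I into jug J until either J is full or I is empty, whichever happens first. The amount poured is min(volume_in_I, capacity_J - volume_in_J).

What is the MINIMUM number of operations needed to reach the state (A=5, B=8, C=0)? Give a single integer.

BFS from (A=0, B=0, C=0). One shortest path:
  1. fill(B) -> (A=0 B=9 C=0)
  2. pour(B -> A) -> (A=5 B=4 C=0)
  3. empty(A) -> (A=0 B=4 C=0)
  4. pour(B -> A) -> (A=4 B=0 C=0)
  5. fill(B) -> (A=4 B=9 C=0)
  6. pour(B -> A) -> (A=5 B=8 C=0)
Reached target in 6 moves.

Answer: 6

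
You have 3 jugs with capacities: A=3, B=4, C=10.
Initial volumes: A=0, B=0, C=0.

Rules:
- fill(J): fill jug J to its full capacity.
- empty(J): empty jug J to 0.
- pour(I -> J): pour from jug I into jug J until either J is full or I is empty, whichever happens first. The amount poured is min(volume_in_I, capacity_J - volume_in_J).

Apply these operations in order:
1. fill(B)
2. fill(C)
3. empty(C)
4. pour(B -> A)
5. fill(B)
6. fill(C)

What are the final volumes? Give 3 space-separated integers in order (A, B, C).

Step 1: fill(B) -> (A=0 B=4 C=0)
Step 2: fill(C) -> (A=0 B=4 C=10)
Step 3: empty(C) -> (A=0 B=4 C=0)
Step 4: pour(B -> A) -> (A=3 B=1 C=0)
Step 5: fill(B) -> (A=3 B=4 C=0)
Step 6: fill(C) -> (A=3 B=4 C=10)

Answer: 3 4 10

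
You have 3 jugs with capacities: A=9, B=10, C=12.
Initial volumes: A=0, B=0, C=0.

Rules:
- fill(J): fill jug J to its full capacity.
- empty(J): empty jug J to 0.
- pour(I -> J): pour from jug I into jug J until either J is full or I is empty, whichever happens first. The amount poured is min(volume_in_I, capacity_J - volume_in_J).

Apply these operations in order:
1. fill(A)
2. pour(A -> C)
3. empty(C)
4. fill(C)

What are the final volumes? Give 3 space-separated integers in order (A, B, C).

Answer: 0 0 12

Derivation:
Step 1: fill(A) -> (A=9 B=0 C=0)
Step 2: pour(A -> C) -> (A=0 B=0 C=9)
Step 3: empty(C) -> (A=0 B=0 C=0)
Step 4: fill(C) -> (A=0 B=0 C=12)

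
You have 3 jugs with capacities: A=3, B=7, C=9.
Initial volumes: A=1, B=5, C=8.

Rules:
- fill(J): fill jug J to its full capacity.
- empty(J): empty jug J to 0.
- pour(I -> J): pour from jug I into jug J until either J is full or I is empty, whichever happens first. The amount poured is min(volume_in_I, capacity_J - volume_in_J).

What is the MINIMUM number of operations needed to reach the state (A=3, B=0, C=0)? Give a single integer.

Answer: 3

Derivation:
BFS from (A=1, B=5, C=8). One shortest path:
  1. fill(A) -> (A=3 B=5 C=8)
  2. empty(B) -> (A=3 B=0 C=8)
  3. empty(C) -> (A=3 B=0 C=0)
Reached target in 3 moves.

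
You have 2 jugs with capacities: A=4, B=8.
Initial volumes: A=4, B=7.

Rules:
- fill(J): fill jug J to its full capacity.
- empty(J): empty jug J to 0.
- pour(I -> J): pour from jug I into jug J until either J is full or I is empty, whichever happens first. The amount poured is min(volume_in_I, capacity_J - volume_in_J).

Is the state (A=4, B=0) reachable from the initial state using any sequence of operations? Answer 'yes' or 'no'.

Answer: yes

Derivation:
BFS from (A=4, B=7):
  1. empty(B) -> (A=4 B=0)
Target reached → yes.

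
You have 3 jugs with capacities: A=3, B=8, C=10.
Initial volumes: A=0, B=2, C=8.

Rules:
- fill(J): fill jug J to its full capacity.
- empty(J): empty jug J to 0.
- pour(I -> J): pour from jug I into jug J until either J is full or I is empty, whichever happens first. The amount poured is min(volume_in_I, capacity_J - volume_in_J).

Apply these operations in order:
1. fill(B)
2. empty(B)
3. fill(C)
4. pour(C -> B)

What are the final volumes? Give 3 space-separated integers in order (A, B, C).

Answer: 0 8 2

Derivation:
Step 1: fill(B) -> (A=0 B=8 C=8)
Step 2: empty(B) -> (A=0 B=0 C=8)
Step 3: fill(C) -> (A=0 B=0 C=10)
Step 4: pour(C -> B) -> (A=0 B=8 C=2)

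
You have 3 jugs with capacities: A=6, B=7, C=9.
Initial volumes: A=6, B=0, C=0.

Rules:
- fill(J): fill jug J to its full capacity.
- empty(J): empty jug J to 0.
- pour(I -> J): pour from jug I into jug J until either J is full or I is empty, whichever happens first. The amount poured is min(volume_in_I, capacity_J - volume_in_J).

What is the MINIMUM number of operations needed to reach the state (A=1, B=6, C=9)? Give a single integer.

Answer: 7

Derivation:
BFS from (A=6, B=0, C=0). One shortest path:
  1. empty(A) -> (A=0 B=0 C=0)
  2. fill(B) -> (A=0 B=7 C=0)
  3. pour(B -> A) -> (A=6 B=1 C=0)
  4. pour(A -> C) -> (A=0 B=1 C=6)
  5. pour(B -> A) -> (A=1 B=0 C=6)
  6. pour(C -> B) -> (A=1 B=6 C=0)
  7. fill(C) -> (A=1 B=6 C=9)
Reached target in 7 moves.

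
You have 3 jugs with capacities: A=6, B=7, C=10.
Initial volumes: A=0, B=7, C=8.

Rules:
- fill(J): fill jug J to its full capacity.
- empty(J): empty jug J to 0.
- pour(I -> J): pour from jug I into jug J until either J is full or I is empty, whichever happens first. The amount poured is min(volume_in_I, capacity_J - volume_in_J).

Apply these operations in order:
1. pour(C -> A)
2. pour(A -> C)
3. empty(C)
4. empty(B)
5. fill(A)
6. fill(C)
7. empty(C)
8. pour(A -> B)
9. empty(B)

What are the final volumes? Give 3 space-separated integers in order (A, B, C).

Answer: 0 0 0

Derivation:
Step 1: pour(C -> A) -> (A=6 B=7 C=2)
Step 2: pour(A -> C) -> (A=0 B=7 C=8)
Step 3: empty(C) -> (A=0 B=7 C=0)
Step 4: empty(B) -> (A=0 B=0 C=0)
Step 5: fill(A) -> (A=6 B=0 C=0)
Step 6: fill(C) -> (A=6 B=0 C=10)
Step 7: empty(C) -> (A=6 B=0 C=0)
Step 8: pour(A -> B) -> (A=0 B=6 C=0)
Step 9: empty(B) -> (A=0 B=0 C=0)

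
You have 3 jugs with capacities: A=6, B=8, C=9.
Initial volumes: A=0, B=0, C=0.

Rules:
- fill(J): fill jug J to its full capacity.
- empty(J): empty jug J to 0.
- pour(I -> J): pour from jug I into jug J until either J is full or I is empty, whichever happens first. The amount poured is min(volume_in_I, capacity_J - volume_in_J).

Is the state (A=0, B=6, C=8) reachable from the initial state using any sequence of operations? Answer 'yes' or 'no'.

Answer: yes

Derivation:
BFS from (A=0, B=0, C=0):
  1. fill(A) -> (A=6 B=0 C=0)
  2. fill(B) -> (A=6 B=8 C=0)
  3. pour(B -> C) -> (A=6 B=0 C=8)
  4. pour(A -> B) -> (A=0 B=6 C=8)
Target reached → yes.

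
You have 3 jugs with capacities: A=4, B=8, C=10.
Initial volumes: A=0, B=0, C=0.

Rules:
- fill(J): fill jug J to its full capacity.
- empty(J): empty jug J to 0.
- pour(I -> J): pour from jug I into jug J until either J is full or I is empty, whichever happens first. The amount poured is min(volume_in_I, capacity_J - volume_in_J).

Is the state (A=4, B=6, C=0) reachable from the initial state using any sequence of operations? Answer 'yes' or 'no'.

BFS from (A=0, B=0, C=0):
  1. fill(C) -> (A=0 B=0 C=10)
  2. pour(C -> A) -> (A=4 B=0 C=6)
  3. pour(C -> B) -> (A=4 B=6 C=0)
Target reached → yes.

Answer: yes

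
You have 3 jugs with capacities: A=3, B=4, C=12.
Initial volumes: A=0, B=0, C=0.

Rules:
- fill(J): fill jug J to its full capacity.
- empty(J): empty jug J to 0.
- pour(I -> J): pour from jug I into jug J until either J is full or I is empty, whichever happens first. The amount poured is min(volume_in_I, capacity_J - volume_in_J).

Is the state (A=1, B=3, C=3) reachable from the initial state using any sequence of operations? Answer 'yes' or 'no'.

BFS explored all 194 reachable states.
Reachable set includes: (0,0,0), (0,0,1), (0,0,2), (0,0,3), (0,0,4), (0,0,5), (0,0,6), (0,0,7), (0,0,8), (0,0,9), (0,0,10), (0,0,11) ...
Target (A=1, B=3, C=3) not in reachable set → no.

Answer: no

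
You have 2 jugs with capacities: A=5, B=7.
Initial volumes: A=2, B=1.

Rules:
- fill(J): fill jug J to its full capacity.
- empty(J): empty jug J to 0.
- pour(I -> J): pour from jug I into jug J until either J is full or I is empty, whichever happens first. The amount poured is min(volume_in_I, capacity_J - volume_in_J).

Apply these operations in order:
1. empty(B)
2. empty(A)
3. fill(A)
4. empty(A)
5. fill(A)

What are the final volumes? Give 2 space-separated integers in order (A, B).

Answer: 5 0

Derivation:
Step 1: empty(B) -> (A=2 B=0)
Step 2: empty(A) -> (A=0 B=0)
Step 3: fill(A) -> (A=5 B=0)
Step 4: empty(A) -> (A=0 B=0)
Step 5: fill(A) -> (A=5 B=0)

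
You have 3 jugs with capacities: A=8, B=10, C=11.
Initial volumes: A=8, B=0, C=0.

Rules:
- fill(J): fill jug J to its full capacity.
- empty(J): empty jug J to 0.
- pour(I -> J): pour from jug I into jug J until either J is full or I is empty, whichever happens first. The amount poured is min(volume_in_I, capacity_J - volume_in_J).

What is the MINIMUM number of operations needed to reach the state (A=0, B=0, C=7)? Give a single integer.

Answer: 5

Derivation:
BFS from (A=8, B=0, C=0). One shortest path:
  1. fill(B) -> (A=8 B=10 C=0)
  2. pour(A -> C) -> (A=0 B=10 C=8)
  3. pour(B -> C) -> (A=0 B=7 C=11)
  4. empty(C) -> (A=0 B=7 C=0)
  5. pour(B -> C) -> (A=0 B=0 C=7)
Reached target in 5 moves.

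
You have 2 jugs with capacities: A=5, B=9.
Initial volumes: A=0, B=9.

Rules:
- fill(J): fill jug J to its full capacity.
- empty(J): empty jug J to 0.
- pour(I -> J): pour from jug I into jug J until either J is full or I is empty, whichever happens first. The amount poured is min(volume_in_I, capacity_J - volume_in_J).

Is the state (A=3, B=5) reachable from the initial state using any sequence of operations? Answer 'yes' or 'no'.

Answer: no

Derivation:
BFS explored all 28 reachable states.
Reachable set includes: (0,0), (0,1), (0,2), (0,3), (0,4), (0,5), (0,6), (0,7), (0,8), (0,9), (1,0), (1,9) ...
Target (A=3, B=5) not in reachable set → no.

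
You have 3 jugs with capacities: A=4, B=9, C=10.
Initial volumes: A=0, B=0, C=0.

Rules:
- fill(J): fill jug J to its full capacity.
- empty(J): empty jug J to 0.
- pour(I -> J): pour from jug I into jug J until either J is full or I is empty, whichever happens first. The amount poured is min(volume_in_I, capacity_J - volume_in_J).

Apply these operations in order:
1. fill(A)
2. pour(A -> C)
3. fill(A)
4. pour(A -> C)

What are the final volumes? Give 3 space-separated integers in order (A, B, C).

Answer: 0 0 8

Derivation:
Step 1: fill(A) -> (A=4 B=0 C=0)
Step 2: pour(A -> C) -> (A=0 B=0 C=4)
Step 3: fill(A) -> (A=4 B=0 C=4)
Step 4: pour(A -> C) -> (A=0 B=0 C=8)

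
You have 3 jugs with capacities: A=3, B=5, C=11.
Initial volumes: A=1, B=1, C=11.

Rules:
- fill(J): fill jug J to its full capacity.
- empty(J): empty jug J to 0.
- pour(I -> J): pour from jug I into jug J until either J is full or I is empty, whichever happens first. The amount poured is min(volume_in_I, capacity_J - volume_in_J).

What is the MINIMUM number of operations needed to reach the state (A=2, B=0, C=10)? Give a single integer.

BFS from (A=1, B=1, C=11). One shortest path:
  1. empty(A) -> (A=0 B=1 C=11)
  2. pour(C -> B) -> (A=0 B=5 C=7)
  3. pour(B -> A) -> (A=3 B=2 C=7)
  4. pour(A -> C) -> (A=0 B=2 C=10)
  5. pour(B -> A) -> (A=2 B=0 C=10)
Reached target in 5 moves.

Answer: 5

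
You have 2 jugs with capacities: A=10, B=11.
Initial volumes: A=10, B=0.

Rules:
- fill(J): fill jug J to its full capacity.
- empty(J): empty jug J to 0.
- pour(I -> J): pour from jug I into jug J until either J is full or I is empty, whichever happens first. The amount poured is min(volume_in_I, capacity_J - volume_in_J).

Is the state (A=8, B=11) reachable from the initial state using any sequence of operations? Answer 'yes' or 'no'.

BFS from (A=10, B=0):
  1. pour(A -> B) -> (A=0 B=10)
  2. fill(A) -> (A=10 B=10)
  3. pour(A -> B) -> (A=9 B=11)
  4. empty(B) -> (A=9 B=0)
  5. pour(A -> B) -> (A=0 B=9)
  6. fill(A) -> (A=10 B=9)
  7. pour(A -> B) -> (A=8 B=11)
Target reached → yes.

Answer: yes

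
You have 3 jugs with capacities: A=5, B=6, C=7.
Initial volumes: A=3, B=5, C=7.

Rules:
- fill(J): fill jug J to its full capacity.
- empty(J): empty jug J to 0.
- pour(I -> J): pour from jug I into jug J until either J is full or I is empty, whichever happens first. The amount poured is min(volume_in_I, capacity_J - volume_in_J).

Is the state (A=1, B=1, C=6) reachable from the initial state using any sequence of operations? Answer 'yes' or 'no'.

Answer: no

Derivation:
BFS explored all 216 reachable states.
Reachable set includes: (0,0,0), (0,0,1), (0,0,2), (0,0,3), (0,0,4), (0,0,5), (0,0,6), (0,0,7), (0,1,0), (0,1,1), (0,1,2), (0,1,3) ...
Target (A=1, B=1, C=6) not in reachable set → no.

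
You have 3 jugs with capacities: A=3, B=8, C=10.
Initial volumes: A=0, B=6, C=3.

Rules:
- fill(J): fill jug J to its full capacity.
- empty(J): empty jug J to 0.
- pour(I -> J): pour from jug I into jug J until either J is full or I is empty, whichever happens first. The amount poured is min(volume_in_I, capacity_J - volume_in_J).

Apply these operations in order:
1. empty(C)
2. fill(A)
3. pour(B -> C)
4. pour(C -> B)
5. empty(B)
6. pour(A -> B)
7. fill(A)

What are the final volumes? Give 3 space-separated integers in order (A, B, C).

Step 1: empty(C) -> (A=0 B=6 C=0)
Step 2: fill(A) -> (A=3 B=6 C=0)
Step 3: pour(B -> C) -> (A=3 B=0 C=6)
Step 4: pour(C -> B) -> (A=3 B=6 C=0)
Step 5: empty(B) -> (A=3 B=0 C=0)
Step 6: pour(A -> B) -> (A=0 B=3 C=0)
Step 7: fill(A) -> (A=3 B=3 C=0)

Answer: 3 3 0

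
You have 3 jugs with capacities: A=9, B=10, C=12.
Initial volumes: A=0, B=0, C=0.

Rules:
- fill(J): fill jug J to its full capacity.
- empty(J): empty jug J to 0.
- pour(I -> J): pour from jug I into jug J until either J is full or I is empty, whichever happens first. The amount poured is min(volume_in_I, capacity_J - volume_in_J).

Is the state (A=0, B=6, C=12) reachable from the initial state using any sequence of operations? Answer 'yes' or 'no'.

Answer: yes

Derivation:
BFS from (A=0, B=0, C=0):
  1. fill(A) -> (A=9 B=0 C=0)
  2. pour(A -> B) -> (A=0 B=9 C=0)
  3. fill(A) -> (A=9 B=9 C=0)
  4. pour(A -> C) -> (A=0 B=9 C=9)
  5. pour(B -> C) -> (A=0 B=6 C=12)
Target reached → yes.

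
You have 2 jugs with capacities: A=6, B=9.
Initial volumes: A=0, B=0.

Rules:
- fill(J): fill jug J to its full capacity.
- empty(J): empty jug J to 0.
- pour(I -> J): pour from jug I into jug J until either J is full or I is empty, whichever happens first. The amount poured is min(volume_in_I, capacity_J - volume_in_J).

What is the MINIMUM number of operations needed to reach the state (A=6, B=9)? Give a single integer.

Answer: 2

Derivation:
BFS from (A=0, B=0). One shortest path:
  1. fill(A) -> (A=6 B=0)
  2. fill(B) -> (A=6 B=9)
Reached target in 2 moves.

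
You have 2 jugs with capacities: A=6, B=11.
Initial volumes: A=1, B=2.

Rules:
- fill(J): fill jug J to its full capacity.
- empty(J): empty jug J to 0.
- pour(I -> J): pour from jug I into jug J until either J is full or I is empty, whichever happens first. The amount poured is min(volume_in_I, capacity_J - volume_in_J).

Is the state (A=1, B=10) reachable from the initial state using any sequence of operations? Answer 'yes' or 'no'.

Answer: no

Derivation:
BFS explored all 35 reachable states.
Reachable set includes: (0,0), (0,1), (0,2), (0,3), (0,4), (0,5), (0,6), (0,7), (0,8), (0,9), (0,10), (0,11) ...
Target (A=1, B=10) not in reachable set → no.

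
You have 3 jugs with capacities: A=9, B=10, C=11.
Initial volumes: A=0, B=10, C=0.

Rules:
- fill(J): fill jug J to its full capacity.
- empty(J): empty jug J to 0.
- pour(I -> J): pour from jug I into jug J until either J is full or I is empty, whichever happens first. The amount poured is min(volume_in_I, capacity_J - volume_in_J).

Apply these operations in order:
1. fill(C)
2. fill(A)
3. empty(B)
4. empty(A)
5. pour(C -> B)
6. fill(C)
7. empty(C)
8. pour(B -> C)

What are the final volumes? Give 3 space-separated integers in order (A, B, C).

Step 1: fill(C) -> (A=0 B=10 C=11)
Step 2: fill(A) -> (A=9 B=10 C=11)
Step 3: empty(B) -> (A=9 B=0 C=11)
Step 4: empty(A) -> (A=0 B=0 C=11)
Step 5: pour(C -> B) -> (A=0 B=10 C=1)
Step 6: fill(C) -> (A=0 B=10 C=11)
Step 7: empty(C) -> (A=0 B=10 C=0)
Step 8: pour(B -> C) -> (A=0 B=0 C=10)

Answer: 0 0 10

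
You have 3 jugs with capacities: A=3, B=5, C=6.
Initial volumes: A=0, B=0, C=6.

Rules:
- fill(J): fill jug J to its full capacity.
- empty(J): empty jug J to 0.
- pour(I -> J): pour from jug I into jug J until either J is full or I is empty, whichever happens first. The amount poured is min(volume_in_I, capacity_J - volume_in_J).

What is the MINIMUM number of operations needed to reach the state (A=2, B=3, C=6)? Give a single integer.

Answer: 6

Derivation:
BFS from (A=0, B=0, C=6). One shortest path:
  1. pour(C -> B) -> (A=0 B=5 C=1)
  2. pour(B -> A) -> (A=3 B=2 C=1)
  3. pour(A -> C) -> (A=0 B=2 C=4)
  4. pour(B -> A) -> (A=2 B=0 C=4)
  5. fill(B) -> (A=2 B=5 C=4)
  6. pour(B -> C) -> (A=2 B=3 C=6)
Reached target in 6 moves.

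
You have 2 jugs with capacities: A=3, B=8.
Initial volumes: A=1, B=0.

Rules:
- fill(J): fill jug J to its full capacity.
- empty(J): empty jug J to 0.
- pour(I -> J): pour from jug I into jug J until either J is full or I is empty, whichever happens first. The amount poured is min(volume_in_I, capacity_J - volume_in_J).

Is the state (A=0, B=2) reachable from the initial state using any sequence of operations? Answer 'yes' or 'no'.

Answer: yes

Derivation:
BFS from (A=1, B=0):
  1. empty(A) -> (A=0 B=0)
  2. fill(B) -> (A=0 B=8)
  3. pour(B -> A) -> (A=3 B=5)
  4. empty(A) -> (A=0 B=5)
  5. pour(B -> A) -> (A=3 B=2)
  6. empty(A) -> (A=0 B=2)
Target reached → yes.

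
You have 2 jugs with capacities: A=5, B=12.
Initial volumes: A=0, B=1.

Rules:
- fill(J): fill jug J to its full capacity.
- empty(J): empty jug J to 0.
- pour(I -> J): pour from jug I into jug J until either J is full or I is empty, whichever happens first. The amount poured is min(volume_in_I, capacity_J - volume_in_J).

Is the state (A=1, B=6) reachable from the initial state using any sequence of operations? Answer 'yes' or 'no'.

Answer: no

Derivation:
BFS explored all 34 reachable states.
Reachable set includes: (0,0), (0,1), (0,2), (0,3), (0,4), (0,5), (0,6), (0,7), (0,8), (0,9), (0,10), (0,11) ...
Target (A=1, B=6) not in reachable set → no.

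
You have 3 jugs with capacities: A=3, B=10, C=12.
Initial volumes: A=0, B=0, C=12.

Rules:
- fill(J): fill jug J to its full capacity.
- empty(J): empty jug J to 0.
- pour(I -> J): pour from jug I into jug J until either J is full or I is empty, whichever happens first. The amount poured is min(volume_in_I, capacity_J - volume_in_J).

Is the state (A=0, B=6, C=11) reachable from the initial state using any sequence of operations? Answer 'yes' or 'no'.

BFS from (A=0, B=0, C=12):
  1. fill(A) -> (A=3 B=0 C=12)
  2. pour(C -> B) -> (A=3 B=10 C=2)
  3. empty(B) -> (A=3 B=0 C=2)
  4. pour(A -> B) -> (A=0 B=3 C=2)
  5. pour(C -> A) -> (A=2 B=3 C=0)
  6. fill(C) -> (A=2 B=3 C=12)
  7. pour(C -> A) -> (A=3 B=3 C=11)
  8. pour(A -> B) -> (A=0 B=6 C=11)
Target reached → yes.

Answer: yes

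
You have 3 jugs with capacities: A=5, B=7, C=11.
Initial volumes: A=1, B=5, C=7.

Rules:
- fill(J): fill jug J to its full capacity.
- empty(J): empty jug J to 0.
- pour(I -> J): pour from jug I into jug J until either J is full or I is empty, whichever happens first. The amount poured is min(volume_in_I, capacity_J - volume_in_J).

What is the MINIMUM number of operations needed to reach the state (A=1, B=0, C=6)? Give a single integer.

Answer: 5

Derivation:
BFS from (A=1, B=5, C=7). One shortest path:
  1. empty(A) -> (A=0 B=5 C=7)
  2. pour(B -> C) -> (A=0 B=1 C=11)
  3. pour(C -> A) -> (A=5 B=1 C=6)
  4. empty(A) -> (A=0 B=1 C=6)
  5. pour(B -> A) -> (A=1 B=0 C=6)
Reached target in 5 moves.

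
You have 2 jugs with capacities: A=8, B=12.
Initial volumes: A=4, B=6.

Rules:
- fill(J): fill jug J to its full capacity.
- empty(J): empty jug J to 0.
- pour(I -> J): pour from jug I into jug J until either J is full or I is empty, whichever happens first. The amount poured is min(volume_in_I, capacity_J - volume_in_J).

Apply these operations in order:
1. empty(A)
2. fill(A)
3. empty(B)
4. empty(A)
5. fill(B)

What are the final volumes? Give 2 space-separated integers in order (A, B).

Answer: 0 12

Derivation:
Step 1: empty(A) -> (A=0 B=6)
Step 2: fill(A) -> (A=8 B=6)
Step 3: empty(B) -> (A=8 B=0)
Step 4: empty(A) -> (A=0 B=0)
Step 5: fill(B) -> (A=0 B=12)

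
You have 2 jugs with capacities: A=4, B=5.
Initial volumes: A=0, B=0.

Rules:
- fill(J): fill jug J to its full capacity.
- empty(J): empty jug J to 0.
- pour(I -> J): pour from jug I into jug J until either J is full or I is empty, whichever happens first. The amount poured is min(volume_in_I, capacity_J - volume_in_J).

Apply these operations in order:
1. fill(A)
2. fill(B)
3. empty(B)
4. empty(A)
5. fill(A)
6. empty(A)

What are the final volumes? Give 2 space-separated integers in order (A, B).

Answer: 0 0

Derivation:
Step 1: fill(A) -> (A=4 B=0)
Step 2: fill(B) -> (A=4 B=5)
Step 3: empty(B) -> (A=4 B=0)
Step 4: empty(A) -> (A=0 B=0)
Step 5: fill(A) -> (A=4 B=0)
Step 6: empty(A) -> (A=0 B=0)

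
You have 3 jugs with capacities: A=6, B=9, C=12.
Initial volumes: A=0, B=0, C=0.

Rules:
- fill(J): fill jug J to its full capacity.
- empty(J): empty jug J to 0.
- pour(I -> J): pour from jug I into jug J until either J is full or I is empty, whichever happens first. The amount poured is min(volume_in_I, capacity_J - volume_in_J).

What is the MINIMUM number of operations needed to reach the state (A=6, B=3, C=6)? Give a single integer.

BFS from (A=0, B=0, C=0). One shortest path:
  1. fill(A) -> (A=6 B=0 C=0)
  2. fill(B) -> (A=6 B=9 C=0)
  3. pour(A -> C) -> (A=0 B=9 C=6)
  4. pour(B -> A) -> (A=6 B=3 C=6)
Reached target in 4 moves.

Answer: 4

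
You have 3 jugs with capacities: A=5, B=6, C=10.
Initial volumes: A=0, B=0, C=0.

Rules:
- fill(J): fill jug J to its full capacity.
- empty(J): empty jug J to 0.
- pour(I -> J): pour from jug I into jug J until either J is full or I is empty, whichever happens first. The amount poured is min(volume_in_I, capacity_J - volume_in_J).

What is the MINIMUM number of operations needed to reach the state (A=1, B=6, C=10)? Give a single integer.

Answer: 5

Derivation:
BFS from (A=0, B=0, C=0). One shortest path:
  1. fill(A) -> (A=5 B=0 C=0)
  2. fill(B) -> (A=5 B=6 C=0)
  3. pour(B -> C) -> (A=5 B=0 C=6)
  4. fill(B) -> (A=5 B=6 C=6)
  5. pour(A -> C) -> (A=1 B=6 C=10)
Reached target in 5 moves.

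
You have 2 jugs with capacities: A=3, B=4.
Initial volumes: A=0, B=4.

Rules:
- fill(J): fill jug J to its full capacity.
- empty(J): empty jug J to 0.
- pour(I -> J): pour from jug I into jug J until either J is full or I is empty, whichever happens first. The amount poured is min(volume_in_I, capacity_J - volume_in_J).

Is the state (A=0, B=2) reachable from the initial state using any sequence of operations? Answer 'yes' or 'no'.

Answer: yes

Derivation:
BFS from (A=0, B=4):
  1. pour(B -> A) -> (A=3 B=1)
  2. empty(A) -> (A=0 B=1)
  3. pour(B -> A) -> (A=1 B=0)
  4. fill(B) -> (A=1 B=4)
  5. pour(B -> A) -> (A=3 B=2)
  6. empty(A) -> (A=0 B=2)
Target reached → yes.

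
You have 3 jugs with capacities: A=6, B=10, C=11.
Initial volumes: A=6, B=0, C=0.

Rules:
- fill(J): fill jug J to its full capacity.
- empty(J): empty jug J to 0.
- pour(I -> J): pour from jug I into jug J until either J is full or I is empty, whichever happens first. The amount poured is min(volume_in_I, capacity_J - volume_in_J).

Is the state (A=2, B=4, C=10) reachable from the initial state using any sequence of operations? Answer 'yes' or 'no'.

Answer: no

Derivation:
BFS explored all 474 reachable states.
Reachable set includes: (0,0,0), (0,0,1), (0,0,2), (0,0,3), (0,0,4), (0,0,5), (0,0,6), (0,0,7), (0,0,8), (0,0,9), (0,0,10), (0,0,11) ...
Target (A=2, B=4, C=10) not in reachable set → no.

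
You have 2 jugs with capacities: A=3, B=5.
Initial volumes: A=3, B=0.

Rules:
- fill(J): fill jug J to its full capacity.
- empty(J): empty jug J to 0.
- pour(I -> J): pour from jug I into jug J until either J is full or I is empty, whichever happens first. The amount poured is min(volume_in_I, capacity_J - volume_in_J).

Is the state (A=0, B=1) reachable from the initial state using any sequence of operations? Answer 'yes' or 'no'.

BFS from (A=3, B=0):
  1. pour(A -> B) -> (A=0 B=3)
  2. fill(A) -> (A=3 B=3)
  3. pour(A -> B) -> (A=1 B=5)
  4. empty(B) -> (A=1 B=0)
  5. pour(A -> B) -> (A=0 B=1)
Target reached → yes.

Answer: yes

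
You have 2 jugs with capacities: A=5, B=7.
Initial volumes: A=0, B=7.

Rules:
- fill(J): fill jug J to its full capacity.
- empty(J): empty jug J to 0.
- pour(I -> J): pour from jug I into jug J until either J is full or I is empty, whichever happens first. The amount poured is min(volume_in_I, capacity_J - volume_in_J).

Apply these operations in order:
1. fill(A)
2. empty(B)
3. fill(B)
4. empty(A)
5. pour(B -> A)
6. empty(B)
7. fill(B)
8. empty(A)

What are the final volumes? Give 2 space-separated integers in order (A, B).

Step 1: fill(A) -> (A=5 B=7)
Step 2: empty(B) -> (A=5 B=0)
Step 3: fill(B) -> (A=5 B=7)
Step 4: empty(A) -> (A=0 B=7)
Step 5: pour(B -> A) -> (A=5 B=2)
Step 6: empty(B) -> (A=5 B=0)
Step 7: fill(B) -> (A=5 B=7)
Step 8: empty(A) -> (A=0 B=7)

Answer: 0 7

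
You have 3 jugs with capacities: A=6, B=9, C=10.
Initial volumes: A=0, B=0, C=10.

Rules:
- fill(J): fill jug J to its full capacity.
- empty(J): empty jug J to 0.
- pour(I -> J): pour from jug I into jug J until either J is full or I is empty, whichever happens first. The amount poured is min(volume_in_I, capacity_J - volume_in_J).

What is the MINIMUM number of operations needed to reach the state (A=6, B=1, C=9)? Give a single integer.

Answer: 5

Derivation:
BFS from (A=0, B=0, C=10). One shortest path:
  1. pour(C -> B) -> (A=0 B=9 C=1)
  2. pour(C -> A) -> (A=1 B=9 C=0)
  3. pour(B -> C) -> (A=1 B=0 C=9)
  4. pour(A -> B) -> (A=0 B=1 C=9)
  5. fill(A) -> (A=6 B=1 C=9)
Reached target in 5 moves.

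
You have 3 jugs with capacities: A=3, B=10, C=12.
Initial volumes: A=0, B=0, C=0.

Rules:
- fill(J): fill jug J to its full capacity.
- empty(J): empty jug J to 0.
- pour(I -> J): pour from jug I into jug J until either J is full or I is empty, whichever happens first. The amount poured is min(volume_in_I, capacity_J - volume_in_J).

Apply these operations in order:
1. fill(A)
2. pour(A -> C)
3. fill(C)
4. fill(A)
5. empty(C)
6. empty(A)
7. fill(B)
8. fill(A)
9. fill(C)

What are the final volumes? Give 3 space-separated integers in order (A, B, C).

Step 1: fill(A) -> (A=3 B=0 C=0)
Step 2: pour(A -> C) -> (A=0 B=0 C=3)
Step 3: fill(C) -> (A=0 B=0 C=12)
Step 4: fill(A) -> (A=3 B=0 C=12)
Step 5: empty(C) -> (A=3 B=0 C=0)
Step 6: empty(A) -> (A=0 B=0 C=0)
Step 7: fill(B) -> (A=0 B=10 C=0)
Step 8: fill(A) -> (A=3 B=10 C=0)
Step 9: fill(C) -> (A=3 B=10 C=12)

Answer: 3 10 12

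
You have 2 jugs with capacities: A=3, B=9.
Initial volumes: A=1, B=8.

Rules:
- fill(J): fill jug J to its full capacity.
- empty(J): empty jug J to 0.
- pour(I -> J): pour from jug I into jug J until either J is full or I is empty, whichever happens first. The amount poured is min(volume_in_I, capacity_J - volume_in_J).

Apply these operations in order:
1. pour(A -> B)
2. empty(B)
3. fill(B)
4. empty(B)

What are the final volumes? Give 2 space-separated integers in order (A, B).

Step 1: pour(A -> B) -> (A=0 B=9)
Step 2: empty(B) -> (A=0 B=0)
Step 3: fill(B) -> (A=0 B=9)
Step 4: empty(B) -> (A=0 B=0)

Answer: 0 0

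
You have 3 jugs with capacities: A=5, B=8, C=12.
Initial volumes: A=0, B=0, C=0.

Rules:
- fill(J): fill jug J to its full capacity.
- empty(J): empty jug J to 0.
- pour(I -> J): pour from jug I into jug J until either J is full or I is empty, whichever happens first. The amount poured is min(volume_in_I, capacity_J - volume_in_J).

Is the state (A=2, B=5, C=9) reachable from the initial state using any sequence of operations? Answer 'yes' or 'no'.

Answer: no

Derivation:
BFS explored all 394 reachable states.
Reachable set includes: (0,0,0), (0,0,1), (0,0,2), (0,0,3), (0,0,4), (0,0,5), (0,0,6), (0,0,7), (0,0,8), (0,0,9), (0,0,10), (0,0,11) ...
Target (A=2, B=5, C=9) not in reachable set → no.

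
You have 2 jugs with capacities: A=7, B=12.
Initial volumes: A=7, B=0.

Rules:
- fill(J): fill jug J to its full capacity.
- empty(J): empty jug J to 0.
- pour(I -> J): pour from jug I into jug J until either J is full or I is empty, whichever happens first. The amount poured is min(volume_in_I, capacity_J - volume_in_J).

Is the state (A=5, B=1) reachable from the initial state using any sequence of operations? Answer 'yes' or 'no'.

BFS explored all 38 reachable states.
Reachable set includes: (0,0), (0,1), (0,2), (0,3), (0,4), (0,5), (0,6), (0,7), (0,8), (0,9), (0,10), (0,11) ...
Target (A=5, B=1) not in reachable set → no.

Answer: no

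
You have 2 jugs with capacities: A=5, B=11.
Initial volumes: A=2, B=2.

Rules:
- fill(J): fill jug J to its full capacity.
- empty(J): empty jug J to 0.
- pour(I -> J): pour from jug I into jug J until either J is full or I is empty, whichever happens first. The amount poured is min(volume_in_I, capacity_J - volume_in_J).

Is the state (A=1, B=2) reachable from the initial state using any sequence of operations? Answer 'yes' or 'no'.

Answer: no

Derivation:
BFS explored all 33 reachable states.
Reachable set includes: (0,0), (0,1), (0,2), (0,3), (0,4), (0,5), (0,6), (0,7), (0,8), (0,9), (0,10), (0,11) ...
Target (A=1, B=2) not in reachable set → no.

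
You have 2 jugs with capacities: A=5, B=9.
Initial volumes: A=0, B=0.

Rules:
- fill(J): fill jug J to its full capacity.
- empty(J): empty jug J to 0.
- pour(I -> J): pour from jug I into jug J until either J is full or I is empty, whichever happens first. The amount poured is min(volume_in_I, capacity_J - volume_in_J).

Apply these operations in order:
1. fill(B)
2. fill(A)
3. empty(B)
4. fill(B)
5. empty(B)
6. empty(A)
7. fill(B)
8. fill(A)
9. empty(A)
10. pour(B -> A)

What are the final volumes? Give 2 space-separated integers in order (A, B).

Step 1: fill(B) -> (A=0 B=9)
Step 2: fill(A) -> (A=5 B=9)
Step 3: empty(B) -> (A=5 B=0)
Step 4: fill(B) -> (A=5 B=9)
Step 5: empty(B) -> (A=5 B=0)
Step 6: empty(A) -> (A=0 B=0)
Step 7: fill(B) -> (A=0 B=9)
Step 8: fill(A) -> (A=5 B=9)
Step 9: empty(A) -> (A=0 B=9)
Step 10: pour(B -> A) -> (A=5 B=4)

Answer: 5 4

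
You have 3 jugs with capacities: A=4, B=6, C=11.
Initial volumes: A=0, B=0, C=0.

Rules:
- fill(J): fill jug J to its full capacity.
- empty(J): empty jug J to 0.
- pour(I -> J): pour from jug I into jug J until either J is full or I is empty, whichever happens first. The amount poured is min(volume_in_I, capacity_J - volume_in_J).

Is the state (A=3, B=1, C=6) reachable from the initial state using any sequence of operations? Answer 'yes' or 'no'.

Answer: no

Derivation:
BFS explored all 270 reachable states.
Reachable set includes: (0,0,0), (0,0,1), (0,0,2), (0,0,3), (0,0,4), (0,0,5), (0,0,6), (0,0,7), (0,0,8), (0,0,9), (0,0,10), (0,0,11) ...
Target (A=3, B=1, C=6) not in reachable set → no.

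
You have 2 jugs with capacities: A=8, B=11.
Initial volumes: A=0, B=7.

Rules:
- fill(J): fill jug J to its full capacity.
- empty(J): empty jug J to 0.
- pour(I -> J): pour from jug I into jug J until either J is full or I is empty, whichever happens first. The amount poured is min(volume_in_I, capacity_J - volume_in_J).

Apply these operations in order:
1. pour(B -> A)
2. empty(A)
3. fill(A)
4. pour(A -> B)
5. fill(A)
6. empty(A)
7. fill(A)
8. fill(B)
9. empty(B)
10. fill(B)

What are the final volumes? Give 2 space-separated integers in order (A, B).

Step 1: pour(B -> A) -> (A=7 B=0)
Step 2: empty(A) -> (A=0 B=0)
Step 3: fill(A) -> (A=8 B=0)
Step 4: pour(A -> B) -> (A=0 B=8)
Step 5: fill(A) -> (A=8 B=8)
Step 6: empty(A) -> (A=0 B=8)
Step 7: fill(A) -> (A=8 B=8)
Step 8: fill(B) -> (A=8 B=11)
Step 9: empty(B) -> (A=8 B=0)
Step 10: fill(B) -> (A=8 B=11)

Answer: 8 11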